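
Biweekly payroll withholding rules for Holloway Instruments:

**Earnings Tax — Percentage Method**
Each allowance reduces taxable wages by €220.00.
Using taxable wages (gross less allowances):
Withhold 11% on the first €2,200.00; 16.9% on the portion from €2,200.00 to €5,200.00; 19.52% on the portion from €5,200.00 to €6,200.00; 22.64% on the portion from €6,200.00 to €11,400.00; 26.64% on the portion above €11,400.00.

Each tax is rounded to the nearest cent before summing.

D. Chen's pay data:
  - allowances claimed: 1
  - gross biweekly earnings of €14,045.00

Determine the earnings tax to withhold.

Earnings Tax: taxable = €14,045.00 − 1×€220.00 = €13,825.00
  €2,121.48 + 26.64% × (€13,825.00 − €11,400.00) = €2,121.48 + 26.64% × €2,425.00 = €2,767.50

€2,767.50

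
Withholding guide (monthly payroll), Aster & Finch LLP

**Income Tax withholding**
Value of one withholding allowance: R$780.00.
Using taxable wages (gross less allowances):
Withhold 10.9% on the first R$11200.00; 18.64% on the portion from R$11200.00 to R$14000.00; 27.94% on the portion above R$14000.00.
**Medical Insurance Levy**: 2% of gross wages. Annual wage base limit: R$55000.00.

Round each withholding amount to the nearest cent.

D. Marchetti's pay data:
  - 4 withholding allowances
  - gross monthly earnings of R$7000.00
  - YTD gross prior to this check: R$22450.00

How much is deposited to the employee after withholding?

Income Tax: taxable = R$7000.00 − 4×R$780.00 = R$3880.00
  10.9% × R$3880.00 = R$422.92
Medical Insurance Levy: 2% × R$7000.00 = R$140.00
Total withheld: R$422.92 + R$140.00 = R$562.92
Net pay: R$7000.00 − R$562.92 = R$6437.08

R$6437.08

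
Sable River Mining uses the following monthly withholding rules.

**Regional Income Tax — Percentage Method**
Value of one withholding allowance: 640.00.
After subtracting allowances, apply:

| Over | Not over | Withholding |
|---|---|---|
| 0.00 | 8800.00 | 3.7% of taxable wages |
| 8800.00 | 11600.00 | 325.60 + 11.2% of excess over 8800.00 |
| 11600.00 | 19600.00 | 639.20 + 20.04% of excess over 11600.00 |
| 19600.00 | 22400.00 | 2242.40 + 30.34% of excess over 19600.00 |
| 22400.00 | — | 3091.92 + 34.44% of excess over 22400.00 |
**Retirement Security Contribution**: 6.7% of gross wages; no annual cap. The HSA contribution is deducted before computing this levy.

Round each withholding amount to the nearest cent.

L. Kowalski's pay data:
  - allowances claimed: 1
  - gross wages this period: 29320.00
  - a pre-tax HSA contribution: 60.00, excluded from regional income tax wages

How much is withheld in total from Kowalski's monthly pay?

Regional Income Tax: taxable = 29320.00 − 60.00 − 1×640.00 = 28620.00
  3091.92 + 34.44% × (28620.00 − 22400.00) = 3091.92 + 34.44% × 6220.00 = 5234.09
Retirement Security Contribution: 6.7% × 29260.00 = 1960.42
Total: 5234.09 + 1960.42 = 7194.51

7194.51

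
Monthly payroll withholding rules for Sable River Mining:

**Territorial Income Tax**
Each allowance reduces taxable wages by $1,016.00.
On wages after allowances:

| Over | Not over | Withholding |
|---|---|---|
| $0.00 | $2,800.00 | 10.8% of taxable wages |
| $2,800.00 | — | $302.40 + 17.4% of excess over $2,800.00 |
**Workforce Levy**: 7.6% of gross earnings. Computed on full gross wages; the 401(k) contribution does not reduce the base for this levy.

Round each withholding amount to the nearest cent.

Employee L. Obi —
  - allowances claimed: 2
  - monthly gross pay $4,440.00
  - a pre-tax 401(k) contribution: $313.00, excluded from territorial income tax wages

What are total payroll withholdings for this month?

$563.70

Territorial Income Tax: taxable = $4,440.00 − $313.00 − 2×$1,016.00 = $2,095.00
  10.8% × $2,095.00 = $226.26
Workforce Levy: 7.6% × $4,440.00 = $337.44
Total: $226.26 + $337.44 = $563.70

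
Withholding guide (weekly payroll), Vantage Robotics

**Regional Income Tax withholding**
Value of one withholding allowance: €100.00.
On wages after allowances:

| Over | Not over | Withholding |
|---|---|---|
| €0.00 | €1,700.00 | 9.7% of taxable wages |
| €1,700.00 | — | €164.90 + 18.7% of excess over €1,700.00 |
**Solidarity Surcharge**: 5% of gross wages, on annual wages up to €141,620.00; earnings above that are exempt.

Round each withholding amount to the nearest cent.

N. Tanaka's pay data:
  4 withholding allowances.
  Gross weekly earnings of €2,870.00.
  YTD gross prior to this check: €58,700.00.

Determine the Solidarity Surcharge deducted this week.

€143.50

Solidarity Surcharge: 5% × €2,870.00 = €143.50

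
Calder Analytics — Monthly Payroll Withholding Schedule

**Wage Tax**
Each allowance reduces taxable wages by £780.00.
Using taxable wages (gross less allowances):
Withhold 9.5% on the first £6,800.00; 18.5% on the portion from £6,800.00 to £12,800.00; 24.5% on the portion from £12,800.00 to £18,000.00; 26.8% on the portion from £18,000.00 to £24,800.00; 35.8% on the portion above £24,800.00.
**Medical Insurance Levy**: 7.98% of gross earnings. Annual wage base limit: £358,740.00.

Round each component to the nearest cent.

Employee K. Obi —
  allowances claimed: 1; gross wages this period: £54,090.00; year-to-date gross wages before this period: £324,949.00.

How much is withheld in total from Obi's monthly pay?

Wage Tax: taxable = £54,090.00 − 1×£780.00 = £53,310.00
  £4,852.40 + 35.8% × (£53,310.00 − £24,800.00) = £4,852.40 + 35.8% × £28,510.00 = £15,058.98
Medical Insurance Levy: cap £358,740.00 − YTD £324,949.00 = £33,791.00 subject; 7.98% × £33,791.00 = £2,696.52
Total: £15,058.98 + £2,696.52 = £17,755.50

£17,755.50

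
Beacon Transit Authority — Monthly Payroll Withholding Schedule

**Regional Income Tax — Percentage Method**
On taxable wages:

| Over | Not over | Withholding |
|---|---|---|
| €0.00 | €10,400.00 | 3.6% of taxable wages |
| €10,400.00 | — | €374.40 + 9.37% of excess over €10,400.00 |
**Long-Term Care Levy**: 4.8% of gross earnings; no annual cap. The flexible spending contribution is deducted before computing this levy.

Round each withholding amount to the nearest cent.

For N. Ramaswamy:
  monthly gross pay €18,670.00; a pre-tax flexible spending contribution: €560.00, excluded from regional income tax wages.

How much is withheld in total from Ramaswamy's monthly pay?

€1,966.11

Regional Income Tax: taxable = €18,670.00 − €560.00 = €18,110.00
  €374.40 + 9.37% × (€18,110.00 − €10,400.00) = €374.40 + 9.37% × €7,710.00 = €1,096.83
Long-Term Care Levy: 4.8% × €18,110.00 = €869.28
Total: €1,096.83 + €869.28 = €1,966.11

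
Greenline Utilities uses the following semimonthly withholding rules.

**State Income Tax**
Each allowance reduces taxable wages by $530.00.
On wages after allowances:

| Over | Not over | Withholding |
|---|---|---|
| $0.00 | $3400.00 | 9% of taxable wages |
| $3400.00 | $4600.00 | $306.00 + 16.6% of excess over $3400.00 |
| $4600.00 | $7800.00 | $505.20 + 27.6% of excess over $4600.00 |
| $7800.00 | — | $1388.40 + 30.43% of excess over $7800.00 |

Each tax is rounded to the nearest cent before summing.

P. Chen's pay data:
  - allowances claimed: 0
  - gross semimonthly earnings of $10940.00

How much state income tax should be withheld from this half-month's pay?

$2343.90

State Income Tax: taxable = $10940.00
  $1388.40 + 30.43% × ($10940.00 − $7800.00) = $1388.40 + 30.43% × $3140.00 = $2343.90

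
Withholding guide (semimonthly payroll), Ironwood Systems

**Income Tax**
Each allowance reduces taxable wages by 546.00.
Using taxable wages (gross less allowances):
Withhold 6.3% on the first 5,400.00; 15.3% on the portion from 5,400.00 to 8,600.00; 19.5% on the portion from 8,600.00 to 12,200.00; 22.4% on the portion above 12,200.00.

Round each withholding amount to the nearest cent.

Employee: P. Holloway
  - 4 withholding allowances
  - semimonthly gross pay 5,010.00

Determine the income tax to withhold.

178.04

Income Tax: taxable = 5,010.00 − 4×546.00 = 2,826.00
  6.3% × 2,826.00 = 178.04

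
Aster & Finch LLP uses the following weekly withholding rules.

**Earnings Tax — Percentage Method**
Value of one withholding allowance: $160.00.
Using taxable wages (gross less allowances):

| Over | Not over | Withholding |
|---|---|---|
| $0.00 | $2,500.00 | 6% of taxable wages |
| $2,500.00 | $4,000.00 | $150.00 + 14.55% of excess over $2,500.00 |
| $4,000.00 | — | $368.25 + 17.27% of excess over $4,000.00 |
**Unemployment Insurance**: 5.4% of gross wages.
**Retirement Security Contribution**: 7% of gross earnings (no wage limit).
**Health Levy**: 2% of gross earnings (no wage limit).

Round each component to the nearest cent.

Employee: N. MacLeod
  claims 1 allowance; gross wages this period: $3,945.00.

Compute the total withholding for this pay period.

Earnings Tax: taxable = $3,945.00 − 1×$160.00 = $3,785.00
  $150.00 + 14.55% × ($3,785.00 − $2,500.00) = $150.00 + 14.55% × $1,285.00 = $336.97
Unemployment Insurance: 5.4% × $3,945.00 = $213.03
Retirement Security Contribution: 7% × $3,945.00 = $276.15
Health Levy: 2% × $3,945.00 = $78.90
Total: $336.97 + $213.03 + $276.15 + $78.90 = $905.05

$905.05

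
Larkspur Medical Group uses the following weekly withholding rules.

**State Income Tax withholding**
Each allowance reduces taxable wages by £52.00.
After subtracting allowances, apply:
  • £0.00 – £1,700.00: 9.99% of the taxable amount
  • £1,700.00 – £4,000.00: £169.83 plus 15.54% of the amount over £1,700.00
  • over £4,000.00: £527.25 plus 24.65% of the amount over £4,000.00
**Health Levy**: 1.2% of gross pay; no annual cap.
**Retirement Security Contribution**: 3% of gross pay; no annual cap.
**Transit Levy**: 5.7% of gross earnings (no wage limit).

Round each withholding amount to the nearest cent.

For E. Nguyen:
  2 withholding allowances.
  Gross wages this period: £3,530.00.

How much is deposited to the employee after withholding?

State Income Tax: taxable = £3,530.00 − 2×£52.00 = £3,426.00
  £169.83 + 15.54% × (£3,426.00 − £1,700.00) = £169.83 + 15.54% × £1,726.00 = £438.05
Health Levy: 1.2% × £3,530.00 = £42.36
Retirement Security Contribution: 3% × £3,530.00 = £105.90
Transit Levy: 5.7% × £3,530.00 = £201.21
Total withheld: £438.05 + £42.36 + £105.90 + £201.21 = £787.52
Net pay: £3,530.00 − £787.52 = £2,742.48

£2,742.48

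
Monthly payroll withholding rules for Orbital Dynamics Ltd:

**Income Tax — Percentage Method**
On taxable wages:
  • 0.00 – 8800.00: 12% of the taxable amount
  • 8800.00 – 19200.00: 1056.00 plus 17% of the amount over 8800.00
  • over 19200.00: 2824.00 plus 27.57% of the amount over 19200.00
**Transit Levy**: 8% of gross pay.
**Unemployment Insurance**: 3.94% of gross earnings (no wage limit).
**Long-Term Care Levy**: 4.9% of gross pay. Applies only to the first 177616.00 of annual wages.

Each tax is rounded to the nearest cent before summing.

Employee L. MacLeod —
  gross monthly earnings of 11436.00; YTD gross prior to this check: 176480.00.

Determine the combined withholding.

2925.24

Income Tax: taxable = 11436.00
  1056.00 + 17% × (11436.00 − 8800.00) = 1056.00 + 17% × 2636.00 = 1504.12
Transit Levy: 8% × 11436.00 = 914.88
Unemployment Insurance: 3.94% × 11436.00 = 450.58
Long-Term Care Levy: cap 177616.00 − YTD 176480.00 = 1136.00 subject; 4.9% × 1136.00 = 55.66
Total: 1504.12 + 914.88 + 450.58 + 55.66 = 2925.24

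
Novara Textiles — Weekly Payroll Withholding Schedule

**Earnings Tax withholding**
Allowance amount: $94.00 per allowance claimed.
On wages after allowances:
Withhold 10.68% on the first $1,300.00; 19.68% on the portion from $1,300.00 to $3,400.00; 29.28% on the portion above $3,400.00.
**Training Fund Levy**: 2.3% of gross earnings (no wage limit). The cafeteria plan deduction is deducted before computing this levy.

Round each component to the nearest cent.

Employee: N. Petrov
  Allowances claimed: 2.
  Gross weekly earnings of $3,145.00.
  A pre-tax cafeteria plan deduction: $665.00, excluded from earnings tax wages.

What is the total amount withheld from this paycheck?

Earnings Tax: taxable = $3,145.00 − $665.00 − 2×$94.00 = $2,292.00
  $138.84 + 19.68% × ($2,292.00 − $1,300.00) = $138.84 + 19.68% × $992.00 = $334.07
Training Fund Levy: 2.3% × $2,480.00 = $57.04
Total: $334.07 + $57.04 = $391.11

$391.11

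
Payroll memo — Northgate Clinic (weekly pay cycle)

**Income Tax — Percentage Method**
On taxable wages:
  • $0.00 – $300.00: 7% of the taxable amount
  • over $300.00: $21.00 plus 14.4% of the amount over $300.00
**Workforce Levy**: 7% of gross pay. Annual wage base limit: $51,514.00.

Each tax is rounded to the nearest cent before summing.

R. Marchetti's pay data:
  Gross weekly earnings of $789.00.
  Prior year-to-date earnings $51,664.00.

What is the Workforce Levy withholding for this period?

$0.00

Workforce Levy: YTD $51,664.00 ≥ cap $51,514.00 → $0.00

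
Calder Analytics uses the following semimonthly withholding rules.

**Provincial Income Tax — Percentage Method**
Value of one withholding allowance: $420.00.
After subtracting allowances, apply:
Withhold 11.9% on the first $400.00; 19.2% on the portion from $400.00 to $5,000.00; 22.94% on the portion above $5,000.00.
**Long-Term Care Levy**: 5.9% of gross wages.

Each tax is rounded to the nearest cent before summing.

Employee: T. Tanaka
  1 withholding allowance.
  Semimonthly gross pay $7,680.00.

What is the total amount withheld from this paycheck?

$1,902.36

Provincial Income Tax: taxable = $7,680.00 − 1×$420.00 = $7,260.00
  $930.80 + 22.94% × ($7,260.00 − $5,000.00) = $930.80 + 22.94% × $2,260.00 = $1,449.24
Long-Term Care Levy: 5.9% × $7,680.00 = $453.12
Total: $1,449.24 + $453.12 = $1,902.36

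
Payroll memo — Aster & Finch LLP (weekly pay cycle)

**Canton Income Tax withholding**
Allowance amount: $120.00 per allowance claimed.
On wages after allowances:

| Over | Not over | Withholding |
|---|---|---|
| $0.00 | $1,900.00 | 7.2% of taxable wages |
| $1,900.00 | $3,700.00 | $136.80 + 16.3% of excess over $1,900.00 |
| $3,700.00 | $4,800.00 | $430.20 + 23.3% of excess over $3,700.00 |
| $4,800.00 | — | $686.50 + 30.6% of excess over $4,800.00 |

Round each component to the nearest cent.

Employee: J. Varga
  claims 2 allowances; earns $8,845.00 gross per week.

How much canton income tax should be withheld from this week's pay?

$1,850.83

Canton Income Tax: taxable = $8,845.00 − 2×$120.00 = $8,605.00
  $686.50 + 30.6% × ($8,605.00 − $4,800.00) = $686.50 + 30.6% × $3,805.00 = $1,850.83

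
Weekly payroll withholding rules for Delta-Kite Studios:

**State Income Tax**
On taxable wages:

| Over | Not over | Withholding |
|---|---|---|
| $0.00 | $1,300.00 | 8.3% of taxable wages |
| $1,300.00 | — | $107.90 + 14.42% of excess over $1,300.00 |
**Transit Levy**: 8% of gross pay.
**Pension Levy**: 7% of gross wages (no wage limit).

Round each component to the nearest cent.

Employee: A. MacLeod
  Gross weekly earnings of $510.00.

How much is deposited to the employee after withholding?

State Income Tax: taxable = $510.00
  8.3% × $510.00 = $42.33
Transit Levy: 8% × $510.00 = $40.80
Pension Levy: 7% × $510.00 = $35.70
Total withheld: $42.33 + $40.80 + $35.70 = $118.83
Net pay: $510.00 − $118.83 = $391.17

$391.17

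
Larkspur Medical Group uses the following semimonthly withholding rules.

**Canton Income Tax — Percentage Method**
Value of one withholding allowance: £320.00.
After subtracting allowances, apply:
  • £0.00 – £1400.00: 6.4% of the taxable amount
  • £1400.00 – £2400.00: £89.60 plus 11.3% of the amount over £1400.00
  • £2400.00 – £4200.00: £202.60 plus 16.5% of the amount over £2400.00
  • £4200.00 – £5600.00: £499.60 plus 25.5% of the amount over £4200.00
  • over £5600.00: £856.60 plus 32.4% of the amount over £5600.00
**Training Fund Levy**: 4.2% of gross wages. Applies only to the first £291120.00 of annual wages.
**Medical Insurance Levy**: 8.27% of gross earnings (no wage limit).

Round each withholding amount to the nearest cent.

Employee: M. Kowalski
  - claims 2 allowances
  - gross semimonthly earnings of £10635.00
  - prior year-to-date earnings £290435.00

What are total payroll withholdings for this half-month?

£3188.86

Canton Income Tax: taxable = £10635.00 − 2×£320.00 = £9995.00
  £856.60 + 32.4% × (£9995.00 − £5600.00) = £856.60 + 32.4% × £4395.00 = £2280.58
Training Fund Levy: cap £291120.00 − YTD £290435.00 = £685.00 subject; 4.2% × £685.00 = £28.77
Medical Insurance Levy: 8.27% × £10635.00 = £879.51
Total: £2280.58 + £28.77 + £879.51 = £3188.86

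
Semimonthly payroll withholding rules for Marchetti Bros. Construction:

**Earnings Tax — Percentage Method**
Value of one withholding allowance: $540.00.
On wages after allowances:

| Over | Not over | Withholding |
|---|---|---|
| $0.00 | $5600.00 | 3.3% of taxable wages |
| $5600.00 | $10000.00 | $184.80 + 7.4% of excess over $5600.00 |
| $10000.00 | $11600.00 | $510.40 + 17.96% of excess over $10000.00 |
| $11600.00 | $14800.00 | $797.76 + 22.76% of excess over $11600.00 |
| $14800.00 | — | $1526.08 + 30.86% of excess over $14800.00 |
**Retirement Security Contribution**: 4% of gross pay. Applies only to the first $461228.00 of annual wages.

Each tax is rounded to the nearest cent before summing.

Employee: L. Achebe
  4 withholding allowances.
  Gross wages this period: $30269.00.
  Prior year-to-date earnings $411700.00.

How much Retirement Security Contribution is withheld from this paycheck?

$1210.76

Retirement Security Contribution: 4% × $30269.00 = $1210.76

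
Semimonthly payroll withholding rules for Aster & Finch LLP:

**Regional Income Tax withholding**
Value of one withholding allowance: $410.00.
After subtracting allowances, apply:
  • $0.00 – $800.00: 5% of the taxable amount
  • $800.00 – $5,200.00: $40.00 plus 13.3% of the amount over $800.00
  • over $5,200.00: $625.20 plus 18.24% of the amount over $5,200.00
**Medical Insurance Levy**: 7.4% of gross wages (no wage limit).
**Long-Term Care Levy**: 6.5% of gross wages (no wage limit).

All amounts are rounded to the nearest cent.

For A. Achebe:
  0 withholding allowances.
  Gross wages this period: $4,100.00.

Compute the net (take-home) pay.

$3,051.20

Regional Income Tax: taxable = $4,100.00
  $40.00 + 13.3% × ($4,100.00 − $800.00) = $40.00 + 13.3% × $3,300.00 = $478.90
Medical Insurance Levy: 7.4% × $4,100.00 = $303.40
Long-Term Care Levy: 6.5% × $4,100.00 = $266.50
Total withheld: $478.90 + $303.40 + $266.50 = $1,048.80
Net pay: $4,100.00 − $1,048.80 = $3,051.20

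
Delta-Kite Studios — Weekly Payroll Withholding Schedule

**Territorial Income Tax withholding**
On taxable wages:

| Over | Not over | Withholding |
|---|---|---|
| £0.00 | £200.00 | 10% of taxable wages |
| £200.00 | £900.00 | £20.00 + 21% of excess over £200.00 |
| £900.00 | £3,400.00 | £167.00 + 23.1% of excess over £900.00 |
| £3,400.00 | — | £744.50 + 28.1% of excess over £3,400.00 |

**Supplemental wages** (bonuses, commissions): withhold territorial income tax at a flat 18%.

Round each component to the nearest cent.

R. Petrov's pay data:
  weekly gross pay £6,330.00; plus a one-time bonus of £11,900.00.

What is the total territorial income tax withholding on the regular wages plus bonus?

Territorial Income Tax: taxable = £6,330.00
  £744.50 + 28.1% × (£6,330.00 − £3,400.00) = £744.50 + 28.1% × £2,930.00 = £1,567.83
Supplemental (18% flat on bonus): 18% × £11,900.00 = £2,142.00
Total territorial income tax: £1,567.83 + £2,142.00 = £3,709.83

£3,709.83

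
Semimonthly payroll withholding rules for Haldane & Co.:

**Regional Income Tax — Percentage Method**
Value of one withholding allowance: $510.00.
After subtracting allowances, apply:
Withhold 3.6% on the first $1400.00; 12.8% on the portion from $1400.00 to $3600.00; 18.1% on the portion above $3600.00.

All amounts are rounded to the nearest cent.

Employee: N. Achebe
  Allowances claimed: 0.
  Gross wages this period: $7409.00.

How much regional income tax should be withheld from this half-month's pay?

$1021.43

Regional Income Tax: taxable = $7409.00
  $332.00 + 18.1% × ($7409.00 − $3600.00) = $332.00 + 18.1% × $3809.00 = $1021.43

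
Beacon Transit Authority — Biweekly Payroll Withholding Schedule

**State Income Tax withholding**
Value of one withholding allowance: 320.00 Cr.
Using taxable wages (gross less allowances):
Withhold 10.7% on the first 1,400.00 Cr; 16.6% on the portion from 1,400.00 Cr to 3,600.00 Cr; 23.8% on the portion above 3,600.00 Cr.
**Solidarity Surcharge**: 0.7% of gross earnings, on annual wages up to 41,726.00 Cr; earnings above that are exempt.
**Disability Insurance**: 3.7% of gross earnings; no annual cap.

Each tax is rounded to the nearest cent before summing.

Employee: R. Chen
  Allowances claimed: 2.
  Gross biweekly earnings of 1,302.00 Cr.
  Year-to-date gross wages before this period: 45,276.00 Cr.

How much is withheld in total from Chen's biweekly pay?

State Income Tax: taxable = 1,302.00 Cr − 2×320.00 Cr = 662.00 Cr
  10.7% × 662.00 Cr = 70.83 Cr
Solidarity Surcharge: YTD 45,276.00 Cr ≥ cap 41,726.00 Cr → 0.00 Cr
Disability Insurance: 3.7% × 1,302.00 Cr = 48.17 Cr
Total: 70.83 Cr + 0.00 Cr + 48.17 Cr = 119.00 Cr

119.00 Cr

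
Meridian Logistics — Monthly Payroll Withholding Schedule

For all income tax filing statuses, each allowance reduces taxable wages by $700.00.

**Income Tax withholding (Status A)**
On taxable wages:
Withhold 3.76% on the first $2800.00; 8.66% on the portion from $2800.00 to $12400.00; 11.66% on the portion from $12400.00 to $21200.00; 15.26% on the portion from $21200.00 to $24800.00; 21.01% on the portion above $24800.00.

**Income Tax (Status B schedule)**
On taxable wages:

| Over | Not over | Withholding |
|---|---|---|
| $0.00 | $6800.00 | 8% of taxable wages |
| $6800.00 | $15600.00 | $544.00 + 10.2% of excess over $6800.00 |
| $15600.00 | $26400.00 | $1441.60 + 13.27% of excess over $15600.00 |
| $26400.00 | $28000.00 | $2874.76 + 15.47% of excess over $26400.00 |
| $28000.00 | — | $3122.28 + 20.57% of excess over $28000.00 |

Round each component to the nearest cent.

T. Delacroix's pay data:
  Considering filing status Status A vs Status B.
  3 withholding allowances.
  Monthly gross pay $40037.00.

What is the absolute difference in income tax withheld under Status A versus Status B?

Income Tax (Status A): taxable = $40037.00 − 3×$700.00 = $37937.00
  $2512.08 + 21.01% × ($37937.00 − $24800.00) = $2512.08 + 21.01% × $13137.00 = $5272.16
Income Tax (Status B): taxable = $40037.00 − 3×$700.00 = $37937.00
  $3122.28 + 20.57% × ($37937.00 − $28000.00) = $3122.28 + 20.57% × $9937.00 = $5166.32
Difference: |$5272.16 − $5166.32| = $105.84 (higher under Status A)

$105.84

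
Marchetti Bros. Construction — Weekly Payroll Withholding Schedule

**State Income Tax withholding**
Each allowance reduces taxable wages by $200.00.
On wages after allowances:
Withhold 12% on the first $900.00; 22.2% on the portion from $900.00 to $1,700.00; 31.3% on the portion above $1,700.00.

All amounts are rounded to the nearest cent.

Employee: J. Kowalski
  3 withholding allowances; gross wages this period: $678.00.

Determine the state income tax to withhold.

State Income Tax: taxable = $678.00 − 3×$200.00 = $78.00
  12% × $78.00 = $9.36

$9.36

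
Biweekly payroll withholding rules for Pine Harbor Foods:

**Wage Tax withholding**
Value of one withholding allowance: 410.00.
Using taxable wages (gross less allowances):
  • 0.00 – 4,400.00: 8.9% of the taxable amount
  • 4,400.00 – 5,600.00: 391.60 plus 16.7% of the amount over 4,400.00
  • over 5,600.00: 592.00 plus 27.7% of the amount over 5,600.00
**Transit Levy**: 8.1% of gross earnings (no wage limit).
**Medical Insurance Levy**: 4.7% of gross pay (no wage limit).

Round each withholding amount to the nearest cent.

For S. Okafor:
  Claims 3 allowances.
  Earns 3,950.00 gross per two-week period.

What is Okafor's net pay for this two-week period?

Wage Tax: taxable = 3,950.00 − 3×410.00 = 2,720.00
  8.9% × 2,720.00 = 242.08
Transit Levy: 8.1% × 3,950.00 = 319.95
Medical Insurance Levy: 4.7% × 3,950.00 = 185.65
Total withheld: 242.08 + 319.95 + 185.65 = 747.68
Net pay: 3,950.00 − 747.68 = 3,202.32

3,202.32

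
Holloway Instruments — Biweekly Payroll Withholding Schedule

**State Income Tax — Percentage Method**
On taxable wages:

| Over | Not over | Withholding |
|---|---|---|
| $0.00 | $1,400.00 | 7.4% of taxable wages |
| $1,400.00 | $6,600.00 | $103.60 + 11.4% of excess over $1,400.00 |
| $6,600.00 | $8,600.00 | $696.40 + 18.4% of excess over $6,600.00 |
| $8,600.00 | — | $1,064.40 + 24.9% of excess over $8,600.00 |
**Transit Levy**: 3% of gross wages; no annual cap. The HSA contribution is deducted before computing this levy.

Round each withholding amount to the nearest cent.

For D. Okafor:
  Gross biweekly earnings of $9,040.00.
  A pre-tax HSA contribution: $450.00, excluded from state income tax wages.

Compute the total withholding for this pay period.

$1,320.26

State Income Tax: taxable = $9,040.00 − $450.00 = $8,590.00
  $696.40 + 18.4% × ($8,590.00 − $6,600.00) = $696.40 + 18.4% × $1,990.00 = $1,062.56
Transit Levy: 3% × $8,590.00 = $257.70
Total: $1,062.56 + $257.70 = $1,320.26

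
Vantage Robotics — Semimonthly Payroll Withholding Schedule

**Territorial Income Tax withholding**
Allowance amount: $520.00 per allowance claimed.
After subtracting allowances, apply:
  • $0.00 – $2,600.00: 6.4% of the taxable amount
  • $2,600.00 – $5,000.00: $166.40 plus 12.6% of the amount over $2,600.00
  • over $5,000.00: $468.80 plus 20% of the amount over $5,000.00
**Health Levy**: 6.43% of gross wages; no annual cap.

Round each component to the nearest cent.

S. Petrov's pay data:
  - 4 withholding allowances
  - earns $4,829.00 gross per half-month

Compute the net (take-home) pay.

$4,333.33

Territorial Income Tax: taxable = $4,829.00 − 4×$520.00 = $2,749.00
  $166.40 + 12.6% × ($2,749.00 − $2,600.00) = $166.40 + 12.6% × $149.00 = $185.17
Health Levy: 6.43% × $4,829.00 = $310.50
Total withheld: $185.17 + $310.50 = $495.67
Net pay: $4,829.00 − $495.67 = $4,333.33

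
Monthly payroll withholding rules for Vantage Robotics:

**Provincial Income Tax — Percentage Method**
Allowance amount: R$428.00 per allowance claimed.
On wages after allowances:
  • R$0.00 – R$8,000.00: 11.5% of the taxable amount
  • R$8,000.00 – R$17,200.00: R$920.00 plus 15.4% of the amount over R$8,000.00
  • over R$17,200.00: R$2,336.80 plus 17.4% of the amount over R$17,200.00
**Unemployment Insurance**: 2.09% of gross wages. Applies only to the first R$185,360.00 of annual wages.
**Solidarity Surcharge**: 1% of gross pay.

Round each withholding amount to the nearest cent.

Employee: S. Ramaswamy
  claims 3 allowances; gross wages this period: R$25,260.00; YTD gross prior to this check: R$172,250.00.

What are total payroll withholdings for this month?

R$4,042.42

Provincial Income Tax: taxable = R$25,260.00 − 3×R$428.00 = R$23,976.00
  R$2,336.80 + 17.4% × (R$23,976.00 − R$17,200.00) = R$2,336.80 + 17.4% × R$6,776.00 = R$3,515.82
Unemployment Insurance: cap R$185,360.00 − YTD R$172,250.00 = R$13,110.00 subject; 2.09% × R$13,110.00 = R$274.00
Solidarity Surcharge: 1% × R$25,260.00 = R$252.60
Total: R$3,515.82 + R$274.00 + R$252.60 = R$4,042.42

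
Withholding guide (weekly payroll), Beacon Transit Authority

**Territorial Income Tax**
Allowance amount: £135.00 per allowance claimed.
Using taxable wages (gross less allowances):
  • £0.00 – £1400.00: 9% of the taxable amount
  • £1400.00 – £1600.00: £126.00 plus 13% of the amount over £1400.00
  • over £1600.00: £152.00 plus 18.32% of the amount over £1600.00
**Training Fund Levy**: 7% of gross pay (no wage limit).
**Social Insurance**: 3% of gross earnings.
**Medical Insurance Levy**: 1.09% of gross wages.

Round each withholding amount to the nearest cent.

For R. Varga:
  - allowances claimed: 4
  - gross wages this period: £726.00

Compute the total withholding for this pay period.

Territorial Income Tax: taxable = £726.00 − 4×£135.00 = £186.00
  9% × £186.00 = £16.74
Training Fund Levy: 7% × £726.00 = £50.82
Social Insurance: 3% × £726.00 = £21.78
Medical Insurance Levy: 1.09% × £726.00 = £7.91
Total: £16.74 + £50.82 + £21.78 + £7.91 = £97.25

£97.25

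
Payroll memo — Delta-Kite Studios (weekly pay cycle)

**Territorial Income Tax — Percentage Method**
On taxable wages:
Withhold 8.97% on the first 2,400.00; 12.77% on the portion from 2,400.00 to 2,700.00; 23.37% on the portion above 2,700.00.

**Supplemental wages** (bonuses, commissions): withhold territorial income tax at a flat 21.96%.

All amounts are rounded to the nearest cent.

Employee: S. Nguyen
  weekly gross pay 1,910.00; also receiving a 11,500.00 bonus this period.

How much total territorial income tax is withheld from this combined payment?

Territorial Income Tax: taxable = 1,910.00
  8.97% × 1,910.00 = 171.33
Supplemental (21.96% flat on bonus): 21.96% × 11,500.00 = 2,525.40
Total territorial income tax: 171.33 + 2,525.40 = 2,696.73

2,696.73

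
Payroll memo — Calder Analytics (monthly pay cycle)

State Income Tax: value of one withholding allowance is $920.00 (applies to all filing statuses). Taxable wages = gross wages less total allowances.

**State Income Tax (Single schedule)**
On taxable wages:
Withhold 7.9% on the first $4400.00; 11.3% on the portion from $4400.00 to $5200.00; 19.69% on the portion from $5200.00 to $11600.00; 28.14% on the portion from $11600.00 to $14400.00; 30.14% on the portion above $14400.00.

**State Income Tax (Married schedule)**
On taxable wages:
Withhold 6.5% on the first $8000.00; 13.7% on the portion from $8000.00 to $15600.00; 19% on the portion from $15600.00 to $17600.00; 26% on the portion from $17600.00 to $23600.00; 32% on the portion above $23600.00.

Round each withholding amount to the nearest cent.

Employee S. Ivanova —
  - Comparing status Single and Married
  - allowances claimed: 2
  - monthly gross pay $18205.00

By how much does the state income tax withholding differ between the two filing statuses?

$1371.78

State Income Tax (Single): taxable = $18205.00 − 2×$920.00 = $16365.00
  $2486.08 + 30.14% × ($16365.00 − $14400.00) = $2486.08 + 30.14% × $1965.00 = $3078.33
State Income Tax (Married): taxable = $18205.00 − 2×$920.00 = $16365.00
  $1561.20 + 19% × ($16365.00 − $15600.00) = $1561.20 + 19% × $765.00 = $1706.55
Difference: |$3078.33 − $1706.55| = $1371.78 (higher under Single)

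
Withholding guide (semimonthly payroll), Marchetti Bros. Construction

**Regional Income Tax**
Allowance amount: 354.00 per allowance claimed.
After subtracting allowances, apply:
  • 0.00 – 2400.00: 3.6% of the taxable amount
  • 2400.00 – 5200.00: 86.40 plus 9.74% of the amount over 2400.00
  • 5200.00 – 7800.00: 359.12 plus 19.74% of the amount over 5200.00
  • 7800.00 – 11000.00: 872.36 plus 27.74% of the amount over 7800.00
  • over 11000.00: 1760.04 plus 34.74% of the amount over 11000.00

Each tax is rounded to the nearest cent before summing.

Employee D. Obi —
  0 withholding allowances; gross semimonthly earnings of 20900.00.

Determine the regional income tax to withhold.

Regional Income Tax: taxable = 20900.00
  1760.04 + 34.74% × (20900.00 − 11000.00) = 1760.04 + 34.74% × 9900.00 = 5199.30

5199.30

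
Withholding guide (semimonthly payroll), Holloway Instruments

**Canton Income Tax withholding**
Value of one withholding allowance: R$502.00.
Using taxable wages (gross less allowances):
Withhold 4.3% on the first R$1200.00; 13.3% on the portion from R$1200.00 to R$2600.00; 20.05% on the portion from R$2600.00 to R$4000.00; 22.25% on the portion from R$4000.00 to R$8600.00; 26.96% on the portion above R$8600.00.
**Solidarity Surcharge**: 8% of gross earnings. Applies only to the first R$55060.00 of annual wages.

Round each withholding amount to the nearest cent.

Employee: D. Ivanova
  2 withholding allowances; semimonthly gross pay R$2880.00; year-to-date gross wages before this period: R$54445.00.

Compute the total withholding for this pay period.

Canton Income Tax: taxable = R$2880.00 − 2×R$502.00 = R$1876.00
  R$51.60 + 13.3% × (R$1876.00 − R$1200.00) = R$51.60 + 13.3% × R$676.00 = R$141.51
Solidarity Surcharge: cap R$55060.00 − YTD R$54445.00 = R$615.00 subject; 8% × R$615.00 = R$49.20
Total: R$141.51 + R$49.20 = R$190.71

R$190.71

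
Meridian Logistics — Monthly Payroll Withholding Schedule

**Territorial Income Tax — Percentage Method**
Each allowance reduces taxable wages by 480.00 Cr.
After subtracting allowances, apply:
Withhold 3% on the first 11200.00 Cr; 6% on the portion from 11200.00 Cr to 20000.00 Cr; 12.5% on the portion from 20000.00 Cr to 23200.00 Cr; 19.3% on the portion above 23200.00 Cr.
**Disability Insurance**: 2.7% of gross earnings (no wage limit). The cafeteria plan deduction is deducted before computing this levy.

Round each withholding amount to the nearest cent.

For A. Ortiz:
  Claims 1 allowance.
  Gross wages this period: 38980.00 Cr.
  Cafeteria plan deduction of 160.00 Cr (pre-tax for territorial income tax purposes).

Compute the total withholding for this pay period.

5234.16 Cr

Territorial Income Tax: taxable = 38980.00 Cr − 160.00 Cr − 1×480.00 Cr = 38340.00 Cr
  1264.00 Cr + 19.3% × (38340.00 Cr − 23200.00 Cr) = 1264.00 Cr + 19.3% × 15140.00 Cr = 4186.02 Cr
Disability Insurance: 2.7% × 38820.00 Cr = 1048.14 Cr
Total: 4186.02 Cr + 1048.14 Cr = 5234.16 Cr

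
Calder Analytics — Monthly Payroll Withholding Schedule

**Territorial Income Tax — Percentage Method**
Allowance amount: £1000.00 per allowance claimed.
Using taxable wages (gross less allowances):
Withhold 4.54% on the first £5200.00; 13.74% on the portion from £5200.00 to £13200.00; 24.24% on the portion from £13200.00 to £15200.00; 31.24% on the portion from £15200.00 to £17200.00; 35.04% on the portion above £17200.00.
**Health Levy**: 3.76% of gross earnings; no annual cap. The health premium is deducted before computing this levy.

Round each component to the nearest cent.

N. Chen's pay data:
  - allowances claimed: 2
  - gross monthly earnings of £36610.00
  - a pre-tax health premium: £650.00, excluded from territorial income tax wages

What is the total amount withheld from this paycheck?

Territorial Income Tax: taxable = £36610.00 − £650.00 − 2×£1000.00 = £33960.00
  £2444.88 + 35.04% × (£33960.00 − £17200.00) = £2444.88 + 35.04% × £16760.00 = £8317.58
Health Levy: 3.76% × £35960.00 = £1352.10
Total: £8317.58 + £1352.10 = £9669.68

£9669.68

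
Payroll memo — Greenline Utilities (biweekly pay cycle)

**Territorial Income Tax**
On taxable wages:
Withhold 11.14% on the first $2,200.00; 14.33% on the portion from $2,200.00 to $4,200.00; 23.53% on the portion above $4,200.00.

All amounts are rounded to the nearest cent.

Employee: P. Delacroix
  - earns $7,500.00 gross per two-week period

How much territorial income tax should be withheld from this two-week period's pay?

$1,308.17

Territorial Income Tax: taxable = $7,500.00
  $531.68 + 23.53% × ($7,500.00 − $4,200.00) = $531.68 + 23.53% × $3,300.00 = $1,308.17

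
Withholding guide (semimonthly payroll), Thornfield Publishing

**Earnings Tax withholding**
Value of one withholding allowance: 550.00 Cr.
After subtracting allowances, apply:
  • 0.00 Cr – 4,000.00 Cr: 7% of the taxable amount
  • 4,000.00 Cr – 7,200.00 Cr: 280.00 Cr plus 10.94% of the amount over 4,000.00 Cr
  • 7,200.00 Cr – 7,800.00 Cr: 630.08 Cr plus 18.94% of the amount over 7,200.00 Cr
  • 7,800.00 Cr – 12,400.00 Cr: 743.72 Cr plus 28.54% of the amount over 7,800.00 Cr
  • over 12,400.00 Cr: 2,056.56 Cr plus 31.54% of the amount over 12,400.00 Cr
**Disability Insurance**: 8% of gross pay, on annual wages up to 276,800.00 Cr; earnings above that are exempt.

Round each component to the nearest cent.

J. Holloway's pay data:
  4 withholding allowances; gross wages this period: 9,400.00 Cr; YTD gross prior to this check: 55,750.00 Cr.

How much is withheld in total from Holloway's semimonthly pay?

Earnings Tax: taxable = 9,400.00 Cr − 4×550.00 Cr = 7,200.00 Cr
  280.00 Cr + 10.94% × (7,200.00 Cr − 4,000.00 Cr) = 280.00 Cr + 10.94% × 3,200.00 Cr = 630.08 Cr
Disability Insurance: 8% × 9,400.00 Cr = 752.00 Cr
Total: 630.08 Cr + 752.00 Cr = 1,382.08 Cr

1,382.08 Cr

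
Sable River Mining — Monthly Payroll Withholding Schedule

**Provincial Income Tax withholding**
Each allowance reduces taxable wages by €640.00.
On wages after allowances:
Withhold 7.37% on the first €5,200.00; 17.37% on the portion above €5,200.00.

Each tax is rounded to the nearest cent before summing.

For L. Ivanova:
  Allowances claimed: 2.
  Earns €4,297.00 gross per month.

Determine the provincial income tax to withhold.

Provincial Income Tax: taxable = €4,297.00 − 2×€640.00 = €3,017.00
  7.37% × €3,017.00 = €222.35

€222.35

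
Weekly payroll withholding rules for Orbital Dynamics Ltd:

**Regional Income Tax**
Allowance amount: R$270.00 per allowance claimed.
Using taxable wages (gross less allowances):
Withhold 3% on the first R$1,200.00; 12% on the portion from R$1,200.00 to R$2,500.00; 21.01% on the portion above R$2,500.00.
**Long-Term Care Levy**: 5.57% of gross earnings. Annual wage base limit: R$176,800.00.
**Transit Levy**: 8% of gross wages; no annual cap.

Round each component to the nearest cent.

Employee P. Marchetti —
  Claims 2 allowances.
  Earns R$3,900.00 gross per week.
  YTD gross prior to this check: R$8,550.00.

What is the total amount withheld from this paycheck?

Regional Income Tax: taxable = R$3,900.00 − 2×R$270.00 = R$3,360.00
  R$192.00 + 21.01% × (R$3,360.00 − R$2,500.00) = R$192.00 + 21.01% × R$860.00 = R$372.69
Long-Term Care Levy: 5.57% × R$3,900.00 = R$217.23
Transit Levy: 8% × R$3,900.00 = R$312.00
Total: R$372.69 + R$217.23 + R$312.00 = R$901.92

R$901.92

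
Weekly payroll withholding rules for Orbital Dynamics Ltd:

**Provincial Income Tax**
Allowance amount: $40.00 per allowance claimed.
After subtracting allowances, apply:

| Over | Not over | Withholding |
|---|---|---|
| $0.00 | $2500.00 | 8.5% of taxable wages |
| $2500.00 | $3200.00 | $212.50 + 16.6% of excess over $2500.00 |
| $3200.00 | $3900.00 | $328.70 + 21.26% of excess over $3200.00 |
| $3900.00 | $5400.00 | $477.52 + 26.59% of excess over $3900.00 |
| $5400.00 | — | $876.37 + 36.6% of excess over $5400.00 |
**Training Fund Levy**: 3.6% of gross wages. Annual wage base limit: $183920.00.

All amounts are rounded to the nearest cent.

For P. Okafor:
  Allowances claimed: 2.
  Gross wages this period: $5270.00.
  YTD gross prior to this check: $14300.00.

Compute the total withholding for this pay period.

$1010.25

Provincial Income Tax: taxable = $5270.00 − 2×$40.00 = $5190.00
  $477.52 + 26.59% × ($5190.00 − $3900.00) = $477.52 + 26.59% × $1290.00 = $820.53
Training Fund Levy: 3.6% × $5270.00 = $189.72
Total: $820.53 + $189.72 = $1010.25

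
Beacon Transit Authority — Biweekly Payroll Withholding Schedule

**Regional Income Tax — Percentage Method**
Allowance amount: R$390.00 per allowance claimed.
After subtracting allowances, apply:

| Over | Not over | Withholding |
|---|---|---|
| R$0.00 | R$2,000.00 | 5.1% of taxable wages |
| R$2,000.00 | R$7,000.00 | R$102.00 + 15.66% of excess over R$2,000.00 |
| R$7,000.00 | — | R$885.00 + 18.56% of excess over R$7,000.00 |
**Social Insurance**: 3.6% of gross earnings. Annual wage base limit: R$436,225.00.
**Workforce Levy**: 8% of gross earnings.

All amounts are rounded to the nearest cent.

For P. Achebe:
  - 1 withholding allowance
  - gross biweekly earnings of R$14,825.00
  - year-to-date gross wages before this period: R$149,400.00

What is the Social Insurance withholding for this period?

Social Insurance: 3.6% × R$14,825.00 = R$533.70

R$533.70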